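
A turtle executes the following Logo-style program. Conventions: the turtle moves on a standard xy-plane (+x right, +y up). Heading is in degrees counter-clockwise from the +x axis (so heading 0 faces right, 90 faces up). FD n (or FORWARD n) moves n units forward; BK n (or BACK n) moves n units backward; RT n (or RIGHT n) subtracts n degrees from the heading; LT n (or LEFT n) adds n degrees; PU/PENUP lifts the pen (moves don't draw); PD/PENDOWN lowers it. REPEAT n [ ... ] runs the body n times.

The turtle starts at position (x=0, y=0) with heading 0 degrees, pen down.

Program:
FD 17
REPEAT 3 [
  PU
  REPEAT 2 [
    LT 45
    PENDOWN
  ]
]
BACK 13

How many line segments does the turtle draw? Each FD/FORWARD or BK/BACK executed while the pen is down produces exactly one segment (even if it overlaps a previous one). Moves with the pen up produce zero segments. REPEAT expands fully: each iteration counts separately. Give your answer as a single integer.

Answer: 2

Derivation:
Executing turtle program step by step:
Start: pos=(0,0), heading=0, pen down
FD 17: (0,0) -> (17,0) [heading=0, draw]
REPEAT 3 [
  -- iteration 1/3 --
  PU: pen up
  REPEAT 2 [
    -- iteration 1/2 --
    LT 45: heading 0 -> 45
    PD: pen down
    -- iteration 2/2 --
    LT 45: heading 45 -> 90
    PD: pen down
  ]
  -- iteration 2/3 --
  PU: pen up
  REPEAT 2 [
    -- iteration 1/2 --
    LT 45: heading 90 -> 135
    PD: pen down
    -- iteration 2/2 --
    LT 45: heading 135 -> 180
    PD: pen down
  ]
  -- iteration 3/3 --
  PU: pen up
  REPEAT 2 [
    -- iteration 1/2 --
    LT 45: heading 180 -> 225
    PD: pen down
    -- iteration 2/2 --
    LT 45: heading 225 -> 270
    PD: pen down
  ]
]
BK 13: (17,0) -> (17,13) [heading=270, draw]
Final: pos=(17,13), heading=270, 2 segment(s) drawn
Segments drawn: 2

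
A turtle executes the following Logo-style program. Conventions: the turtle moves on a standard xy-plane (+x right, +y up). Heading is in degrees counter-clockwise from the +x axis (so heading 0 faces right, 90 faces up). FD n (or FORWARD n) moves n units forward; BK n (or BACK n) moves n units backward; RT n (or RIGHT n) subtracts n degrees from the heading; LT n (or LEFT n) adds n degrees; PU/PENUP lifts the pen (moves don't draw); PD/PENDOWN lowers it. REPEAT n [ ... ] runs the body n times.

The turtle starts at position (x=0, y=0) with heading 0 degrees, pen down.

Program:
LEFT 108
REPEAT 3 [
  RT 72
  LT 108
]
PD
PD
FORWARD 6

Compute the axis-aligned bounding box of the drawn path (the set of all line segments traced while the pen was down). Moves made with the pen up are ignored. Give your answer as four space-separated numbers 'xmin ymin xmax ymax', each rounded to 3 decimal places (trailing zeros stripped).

Answer: -4.854 -3.527 0 0

Derivation:
Executing turtle program step by step:
Start: pos=(0,0), heading=0, pen down
LT 108: heading 0 -> 108
REPEAT 3 [
  -- iteration 1/3 --
  RT 72: heading 108 -> 36
  LT 108: heading 36 -> 144
  -- iteration 2/3 --
  RT 72: heading 144 -> 72
  LT 108: heading 72 -> 180
  -- iteration 3/3 --
  RT 72: heading 180 -> 108
  LT 108: heading 108 -> 216
]
PD: pen down
PD: pen down
FD 6: (0,0) -> (-4.854,-3.527) [heading=216, draw]
Final: pos=(-4.854,-3.527), heading=216, 1 segment(s) drawn

Segment endpoints: x in {-4.854, 0}, y in {-3.527, 0}
xmin=-4.854, ymin=-3.527, xmax=0, ymax=0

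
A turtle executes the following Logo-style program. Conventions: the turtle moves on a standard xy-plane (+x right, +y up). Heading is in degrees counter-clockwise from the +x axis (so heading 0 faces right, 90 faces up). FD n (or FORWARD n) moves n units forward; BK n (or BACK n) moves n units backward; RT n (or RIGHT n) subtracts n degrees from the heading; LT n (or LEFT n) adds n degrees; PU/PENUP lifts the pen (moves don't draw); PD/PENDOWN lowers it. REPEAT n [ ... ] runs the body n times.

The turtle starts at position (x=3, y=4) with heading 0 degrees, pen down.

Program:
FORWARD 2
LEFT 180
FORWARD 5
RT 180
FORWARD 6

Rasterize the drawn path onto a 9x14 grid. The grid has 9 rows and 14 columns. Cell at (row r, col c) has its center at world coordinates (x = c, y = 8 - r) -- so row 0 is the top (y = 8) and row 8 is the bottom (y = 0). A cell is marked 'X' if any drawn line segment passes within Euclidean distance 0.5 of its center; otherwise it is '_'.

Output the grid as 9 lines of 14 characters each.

Answer: ______________
______________
______________
______________
XXXXXXX_______
______________
______________
______________
______________

Derivation:
Segment 0: (3,4) -> (5,4)
Segment 1: (5,4) -> (0,4)
Segment 2: (0,4) -> (6,4)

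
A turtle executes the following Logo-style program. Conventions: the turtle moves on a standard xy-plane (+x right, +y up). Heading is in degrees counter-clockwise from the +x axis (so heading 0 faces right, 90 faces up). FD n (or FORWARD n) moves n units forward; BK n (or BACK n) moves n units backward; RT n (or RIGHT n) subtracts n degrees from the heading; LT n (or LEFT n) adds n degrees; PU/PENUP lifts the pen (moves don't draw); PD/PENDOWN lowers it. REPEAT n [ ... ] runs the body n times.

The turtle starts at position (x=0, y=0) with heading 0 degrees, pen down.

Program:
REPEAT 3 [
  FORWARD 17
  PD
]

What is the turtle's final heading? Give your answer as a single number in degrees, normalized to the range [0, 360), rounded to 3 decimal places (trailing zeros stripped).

Answer: 0

Derivation:
Executing turtle program step by step:
Start: pos=(0,0), heading=0, pen down
REPEAT 3 [
  -- iteration 1/3 --
  FD 17: (0,0) -> (17,0) [heading=0, draw]
  PD: pen down
  -- iteration 2/3 --
  FD 17: (17,0) -> (34,0) [heading=0, draw]
  PD: pen down
  -- iteration 3/3 --
  FD 17: (34,0) -> (51,0) [heading=0, draw]
  PD: pen down
]
Final: pos=(51,0), heading=0, 3 segment(s) drawn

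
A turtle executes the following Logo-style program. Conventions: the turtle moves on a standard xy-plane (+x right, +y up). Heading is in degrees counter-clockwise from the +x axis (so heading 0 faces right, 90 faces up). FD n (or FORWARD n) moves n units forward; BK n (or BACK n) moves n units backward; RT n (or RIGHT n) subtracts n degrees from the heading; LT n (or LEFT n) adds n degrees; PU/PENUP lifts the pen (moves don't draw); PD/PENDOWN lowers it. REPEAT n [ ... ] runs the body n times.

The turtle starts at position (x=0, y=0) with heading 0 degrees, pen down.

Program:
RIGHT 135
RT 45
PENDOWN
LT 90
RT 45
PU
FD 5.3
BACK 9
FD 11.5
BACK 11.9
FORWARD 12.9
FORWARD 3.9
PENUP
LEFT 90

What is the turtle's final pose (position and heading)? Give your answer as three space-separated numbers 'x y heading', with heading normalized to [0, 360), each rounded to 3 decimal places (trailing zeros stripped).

Executing turtle program step by step:
Start: pos=(0,0), heading=0, pen down
RT 135: heading 0 -> 225
RT 45: heading 225 -> 180
PD: pen down
LT 90: heading 180 -> 270
RT 45: heading 270 -> 225
PU: pen up
FD 5.3: (0,0) -> (-3.748,-3.748) [heading=225, move]
BK 9: (-3.748,-3.748) -> (2.616,2.616) [heading=225, move]
FD 11.5: (2.616,2.616) -> (-5.515,-5.515) [heading=225, move]
BK 11.9: (-5.515,-5.515) -> (2.899,2.899) [heading=225, move]
FD 12.9: (2.899,2.899) -> (-6.223,-6.223) [heading=225, move]
FD 3.9: (-6.223,-6.223) -> (-8.98,-8.98) [heading=225, move]
PU: pen up
LT 90: heading 225 -> 315
Final: pos=(-8.98,-8.98), heading=315, 0 segment(s) drawn

Answer: -8.98 -8.98 315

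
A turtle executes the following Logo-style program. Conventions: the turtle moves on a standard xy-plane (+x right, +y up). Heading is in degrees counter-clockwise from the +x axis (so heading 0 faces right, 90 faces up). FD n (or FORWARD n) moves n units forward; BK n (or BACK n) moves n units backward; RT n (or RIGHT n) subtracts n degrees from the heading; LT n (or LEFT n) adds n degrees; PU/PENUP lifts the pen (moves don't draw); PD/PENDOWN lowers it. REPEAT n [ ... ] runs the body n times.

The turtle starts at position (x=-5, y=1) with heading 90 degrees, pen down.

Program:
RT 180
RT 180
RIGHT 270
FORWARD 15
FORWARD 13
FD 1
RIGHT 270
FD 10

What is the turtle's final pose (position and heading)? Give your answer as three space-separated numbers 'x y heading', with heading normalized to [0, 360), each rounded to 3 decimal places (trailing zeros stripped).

Executing turtle program step by step:
Start: pos=(-5,1), heading=90, pen down
RT 180: heading 90 -> 270
RT 180: heading 270 -> 90
RT 270: heading 90 -> 180
FD 15: (-5,1) -> (-20,1) [heading=180, draw]
FD 13: (-20,1) -> (-33,1) [heading=180, draw]
FD 1: (-33,1) -> (-34,1) [heading=180, draw]
RT 270: heading 180 -> 270
FD 10: (-34,1) -> (-34,-9) [heading=270, draw]
Final: pos=(-34,-9), heading=270, 4 segment(s) drawn

Answer: -34 -9 270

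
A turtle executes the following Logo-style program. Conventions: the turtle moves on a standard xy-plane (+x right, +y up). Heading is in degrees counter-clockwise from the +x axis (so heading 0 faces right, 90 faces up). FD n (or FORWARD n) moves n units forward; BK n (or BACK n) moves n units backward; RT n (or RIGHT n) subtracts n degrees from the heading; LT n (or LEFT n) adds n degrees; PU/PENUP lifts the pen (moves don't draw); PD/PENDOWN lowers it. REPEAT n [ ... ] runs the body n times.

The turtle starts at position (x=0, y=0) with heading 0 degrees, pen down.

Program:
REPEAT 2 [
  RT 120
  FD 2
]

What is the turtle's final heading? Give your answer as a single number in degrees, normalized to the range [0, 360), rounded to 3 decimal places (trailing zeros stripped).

Answer: 120

Derivation:
Executing turtle program step by step:
Start: pos=(0,0), heading=0, pen down
REPEAT 2 [
  -- iteration 1/2 --
  RT 120: heading 0 -> 240
  FD 2: (0,0) -> (-1,-1.732) [heading=240, draw]
  -- iteration 2/2 --
  RT 120: heading 240 -> 120
  FD 2: (-1,-1.732) -> (-2,0) [heading=120, draw]
]
Final: pos=(-2,0), heading=120, 2 segment(s) drawn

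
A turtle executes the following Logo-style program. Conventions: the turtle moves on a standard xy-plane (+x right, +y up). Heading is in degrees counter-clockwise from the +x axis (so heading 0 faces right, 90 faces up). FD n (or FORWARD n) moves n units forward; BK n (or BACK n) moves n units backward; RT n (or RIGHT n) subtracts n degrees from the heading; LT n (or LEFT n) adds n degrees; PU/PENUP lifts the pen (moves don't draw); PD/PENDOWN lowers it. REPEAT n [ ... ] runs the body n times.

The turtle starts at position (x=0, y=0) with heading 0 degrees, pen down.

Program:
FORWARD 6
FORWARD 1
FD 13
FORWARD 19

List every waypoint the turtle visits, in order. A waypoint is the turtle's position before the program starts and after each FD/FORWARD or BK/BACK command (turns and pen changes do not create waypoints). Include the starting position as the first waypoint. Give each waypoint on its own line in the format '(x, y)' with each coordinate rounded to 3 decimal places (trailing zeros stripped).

Answer: (0, 0)
(6, 0)
(7, 0)
(20, 0)
(39, 0)

Derivation:
Executing turtle program step by step:
Start: pos=(0,0), heading=0, pen down
FD 6: (0,0) -> (6,0) [heading=0, draw]
FD 1: (6,0) -> (7,0) [heading=0, draw]
FD 13: (7,0) -> (20,0) [heading=0, draw]
FD 19: (20,0) -> (39,0) [heading=0, draw]
Final: pos=(39,0), heading=0, 4 segment(s) drawn
Waypoints (5 total):
(0, 0)
(6, 0)
(7, 0)
(20, 0)
(39, 0)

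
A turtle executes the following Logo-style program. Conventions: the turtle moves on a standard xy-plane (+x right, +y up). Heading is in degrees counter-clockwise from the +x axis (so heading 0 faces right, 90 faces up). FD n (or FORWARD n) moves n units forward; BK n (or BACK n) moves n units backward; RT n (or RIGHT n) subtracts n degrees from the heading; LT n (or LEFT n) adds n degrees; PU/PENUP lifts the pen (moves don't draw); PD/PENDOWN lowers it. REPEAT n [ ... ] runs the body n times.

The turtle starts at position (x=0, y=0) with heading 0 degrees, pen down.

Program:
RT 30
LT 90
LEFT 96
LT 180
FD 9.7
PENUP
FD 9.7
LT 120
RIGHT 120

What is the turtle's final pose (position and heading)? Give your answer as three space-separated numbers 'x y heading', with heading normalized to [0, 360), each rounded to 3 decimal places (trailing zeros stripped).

Executing turtle program step by step:
Start: pos=(0,0), heading=0, pen down
RT 30: heading 0 -> 330
LT 90: heading 330 -> 60
LT 96: heading 60 -> 156
LT 180: heading 156 -> 336
FD 9.7: (0,0) -> (8.861,-3.945) [heading=336, draw]
PU: pen up
FD 9.7: (8.861,-3.945) -> (17.723,-7.891) [heading=336, move]
LT 120: heading 336 -> 96
RT 120: heading 96 -> 336
Final: pos=(17.723,-7.891), heading=336, 1 segment(s) drawn

Answer: 17.723 -7.891 336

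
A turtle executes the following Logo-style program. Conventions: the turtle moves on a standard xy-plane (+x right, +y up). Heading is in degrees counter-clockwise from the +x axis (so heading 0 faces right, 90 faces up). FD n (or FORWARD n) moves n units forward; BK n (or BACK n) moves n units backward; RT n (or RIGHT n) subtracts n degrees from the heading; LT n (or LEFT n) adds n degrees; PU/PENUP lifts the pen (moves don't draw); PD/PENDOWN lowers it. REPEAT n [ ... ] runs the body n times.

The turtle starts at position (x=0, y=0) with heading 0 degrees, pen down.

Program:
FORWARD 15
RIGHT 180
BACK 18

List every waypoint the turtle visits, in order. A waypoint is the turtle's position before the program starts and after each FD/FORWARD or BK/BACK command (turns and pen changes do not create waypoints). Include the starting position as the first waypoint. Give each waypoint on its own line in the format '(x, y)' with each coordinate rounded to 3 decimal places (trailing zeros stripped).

Answer: (0, 0)
(15, 0)
(33, 0)

Derivation:
Executing turtle program step by step:
Start: pos=(0,0), heading=0, pen down
FD 15: (0,0) -> (15,0) [heading=0, draw]
RT 180: heading 0 -> 180
BK 18: (15,0) -> (33,0) [heading=180, draw]
Final: pos=(33,0), heading=180, 2 segment(s) drawn
Waypoints (3 total):
(0, 0)
(15, 0)
(33, 0)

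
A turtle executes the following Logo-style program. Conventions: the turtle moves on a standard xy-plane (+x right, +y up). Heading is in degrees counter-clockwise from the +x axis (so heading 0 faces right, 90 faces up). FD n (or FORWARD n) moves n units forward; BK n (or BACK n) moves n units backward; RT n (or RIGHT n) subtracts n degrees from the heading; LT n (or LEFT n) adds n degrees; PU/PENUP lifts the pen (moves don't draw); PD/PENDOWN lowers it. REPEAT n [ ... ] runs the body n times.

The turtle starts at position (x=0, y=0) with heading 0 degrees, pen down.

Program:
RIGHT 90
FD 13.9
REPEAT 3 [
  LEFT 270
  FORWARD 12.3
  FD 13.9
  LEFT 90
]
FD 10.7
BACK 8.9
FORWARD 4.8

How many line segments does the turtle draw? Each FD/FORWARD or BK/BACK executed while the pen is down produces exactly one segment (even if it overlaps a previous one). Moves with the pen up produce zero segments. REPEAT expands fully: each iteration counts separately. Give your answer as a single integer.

Answer: 10

Derivation:
Executing turtle program step by step:
Start: pos=(0,0), heading=0, pen down
RT 90: heading 0 -> 270
FD 13.9: (0,0) -> (0,-13.9) [heading=270, draw]
REPEAT 3 [
  -- iteration 1/3 --
  LT 270: heading 270 -> 180
  FD 12.3: (0,-13.9) -> (-12.3,-13.9) [heading=180, draw]
  FD 13.9: (-12.3,-13.9) -> (-26.2,-13.9) [heading=180, draw]
  LT 90: heading 180 -> 270
  -- iteration 2/3 --
  LT 270: heading 270 -> 180
  FD 12.3: (-26.2,-13.9) -> (-38.5,-13.9) [heading=180, draw]
  FD 13.9: (-38.5,-13.9) -> (-52.4,-13.9) [heading=180, draw]
  LT 90: heading 180 -> 270
  -- iteration 3/3 --
  LT 270: heading 270 -> 180
  FD 12.3: (-52.4,-13.9) -> (-64.7,-13.9) [heading=180, draw]
  FD 13.9: (-64.7,-13.9) -> (-78.6,-13.9) [heading=180, draw]
  LT 90: heading 180 -> 270
]
FD 10.7: (-78.6,-13.9) -> (-78.6,-24.6) [heading=270, draw]
BK 8.9: (-78.6,-24.6) -> (-78.6,-15.7) [heading=270, draw]
FD 4.8: (-78.6,-15.7) -> (-78.6,-20.5) [heading=270, draw]
Final: pos=(-78.6,-20.5), heading=270, 10 segment(s) drawn
Segments drawn: 10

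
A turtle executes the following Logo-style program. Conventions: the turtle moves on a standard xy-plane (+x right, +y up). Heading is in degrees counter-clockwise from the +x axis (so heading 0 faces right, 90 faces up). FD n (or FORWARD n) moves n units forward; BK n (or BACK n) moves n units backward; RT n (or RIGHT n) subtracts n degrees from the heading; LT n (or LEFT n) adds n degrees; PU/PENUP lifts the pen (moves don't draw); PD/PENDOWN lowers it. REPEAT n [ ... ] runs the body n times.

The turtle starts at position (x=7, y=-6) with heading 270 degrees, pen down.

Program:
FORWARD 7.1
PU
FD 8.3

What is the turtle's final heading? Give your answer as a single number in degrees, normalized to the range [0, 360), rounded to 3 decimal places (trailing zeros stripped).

Answer: 270

Derivation:
Executing turtle program step by step:
Start: pos=(7,-6), heading=270, pen down
FD 7.1: (7,-6) -> (7,-13.1) [heading=270, draw]
PU: pen up
FD 8.3: (7,-13.1) -> (7,-21.4) [heading=270, move]
Final: pos=(7,-21.4), heading=270, 1 segment(s) drawn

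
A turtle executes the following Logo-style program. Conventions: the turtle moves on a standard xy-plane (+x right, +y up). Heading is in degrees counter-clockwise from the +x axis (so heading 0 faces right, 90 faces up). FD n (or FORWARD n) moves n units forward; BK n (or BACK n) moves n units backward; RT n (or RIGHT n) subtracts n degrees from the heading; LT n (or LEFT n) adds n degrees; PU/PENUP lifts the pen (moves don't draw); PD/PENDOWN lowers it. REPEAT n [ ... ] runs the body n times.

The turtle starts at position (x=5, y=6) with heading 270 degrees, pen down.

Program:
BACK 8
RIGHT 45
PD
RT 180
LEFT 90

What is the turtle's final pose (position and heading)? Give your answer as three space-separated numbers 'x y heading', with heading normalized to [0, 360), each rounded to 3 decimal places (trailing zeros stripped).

Answer: 5 14 135

Derivation:
Executing turtle program step by step:
Start: pos=(5,6), heading=270, pen down
BK 8: (5,6) -> (5,14) [heading=270, draw]
RT 45: heading 270 -> 225
PD: pen down
RT 180: heading 225 -> 45
LT 90: heading 45 -> 135
Final: pos=(5,14), heading=135, 1 segment(s) drawn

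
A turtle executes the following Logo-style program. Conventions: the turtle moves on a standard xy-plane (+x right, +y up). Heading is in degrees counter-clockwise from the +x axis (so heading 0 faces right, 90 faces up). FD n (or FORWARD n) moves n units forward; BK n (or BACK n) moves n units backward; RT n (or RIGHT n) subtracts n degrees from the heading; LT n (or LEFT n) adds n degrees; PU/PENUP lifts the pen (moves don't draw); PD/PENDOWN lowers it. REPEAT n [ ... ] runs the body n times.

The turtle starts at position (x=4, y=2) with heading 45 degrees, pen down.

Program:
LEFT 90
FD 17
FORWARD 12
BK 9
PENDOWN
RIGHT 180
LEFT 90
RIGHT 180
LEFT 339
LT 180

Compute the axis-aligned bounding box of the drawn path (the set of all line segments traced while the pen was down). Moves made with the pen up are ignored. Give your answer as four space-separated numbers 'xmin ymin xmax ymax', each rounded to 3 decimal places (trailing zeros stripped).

Answer: -16.506 2 4 22.506

Derivation:
Executing turtle program step by step:
Start: pos=(4,2), heading=45, pen down
LT 90: heading 45 -> 135
FD 17: (4,2) -> (-8.021,14.021) [heading=135, draw]
FD 12: (-8.021,14.021) -> (-16.506,22.506) [heading=135, draw]
BK 9: (-16.506,22.506) -> (-10.142,16.142) [heading=135, draw]
PD: pen down
RT 180: heading 135 -> 315
LT 90: heading 315 -> 45
RT 180: heading 45 -> 225
LT 339: heading 225 -> 204
LT 180: heading 204 -> 24
Final: pos=(-10.142,16.142), heading=24, 3 segment(s) drawn

Segment endpoints: x in {-16.506, -10.142, -8.021, 4}, y in {2, 14.021, 16.142, 22.506}
xmin=-16.506, ymin=2, xmax=4, ymax=22.506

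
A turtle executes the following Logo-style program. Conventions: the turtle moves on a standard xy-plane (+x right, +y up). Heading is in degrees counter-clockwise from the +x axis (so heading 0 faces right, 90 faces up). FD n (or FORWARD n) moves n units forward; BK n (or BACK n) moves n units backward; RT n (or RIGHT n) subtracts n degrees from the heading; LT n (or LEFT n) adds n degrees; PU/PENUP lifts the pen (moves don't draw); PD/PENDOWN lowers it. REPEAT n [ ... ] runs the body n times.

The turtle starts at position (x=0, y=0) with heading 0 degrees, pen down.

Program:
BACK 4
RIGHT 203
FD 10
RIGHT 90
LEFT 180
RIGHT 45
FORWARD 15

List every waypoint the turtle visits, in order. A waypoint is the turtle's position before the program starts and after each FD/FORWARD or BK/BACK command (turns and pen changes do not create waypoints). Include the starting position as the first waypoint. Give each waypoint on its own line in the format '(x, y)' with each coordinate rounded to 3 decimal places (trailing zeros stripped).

Executing turtle program step by step:
Start: pos=(0,0), heading=0, pen down
BK 4: (0,0) -> (-4,0) [heading=0, draw]
RT 203: heading 0 -> 157
FD 10: (-4,0) -> (-13.205,3.907) [heading=157, draw]
RT 90: heading 157 -> 67
LT 180: heading 67 -> 247
RT 45: heading 247 -> 202
FD 15: (-13.205,3.907) -> (-27.113,-1.712) [heading=202, draw]
Final: pos=(-27.113,-1.712), heading=202, 3 segment(s) drawn
Waypoints (4 total):
(0, 0)
(-4, 0)
(-13.205, 3.907)
(-27.113, -1.712)

Answer: (0, 0)
(-4, 0)
(-13.205, 3.907)
(-27.113, -1.712)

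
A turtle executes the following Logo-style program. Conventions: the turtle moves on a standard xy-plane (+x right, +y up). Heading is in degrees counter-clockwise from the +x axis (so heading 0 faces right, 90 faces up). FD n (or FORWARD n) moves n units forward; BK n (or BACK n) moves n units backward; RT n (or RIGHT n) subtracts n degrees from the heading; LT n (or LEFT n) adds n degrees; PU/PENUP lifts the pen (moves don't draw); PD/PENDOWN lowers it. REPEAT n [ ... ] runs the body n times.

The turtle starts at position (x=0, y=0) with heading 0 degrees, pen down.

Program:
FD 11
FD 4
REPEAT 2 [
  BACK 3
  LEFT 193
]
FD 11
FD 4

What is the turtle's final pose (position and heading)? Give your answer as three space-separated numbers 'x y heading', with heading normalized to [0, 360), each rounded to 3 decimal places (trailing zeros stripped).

Answer: 28.405 7.25 26

Derivation:
Executing turtle program step by step:
Start: pos=(0,0), heading=0, pen down
FD 11: (0,0) -> (11,0) [heading=0, draw]
FD 4: (11,0) -> (15,0) [heading=0, draw]
REPEAT 2 [
  -- iteration 1/2 --
  BK 3: (15,0) -> (12,0) [heading=0, draw]
  LT 193: heading 0 -> 193
  -- iteration 2/2 --
  BK 3: (12,0) -> (14.923,0.675) [heading=193, draw]
  LT 193: heading 193 -> 26
]
FD 11: (14.923,0.675) -> (24.81,5.497) [heading=26, draw]
FD 4: (24.81,5.497) -> (28.405,7.25) [heading=26, draw]
Final: pos=(28.405,7.25), heading=26, 6 segment(s) drawn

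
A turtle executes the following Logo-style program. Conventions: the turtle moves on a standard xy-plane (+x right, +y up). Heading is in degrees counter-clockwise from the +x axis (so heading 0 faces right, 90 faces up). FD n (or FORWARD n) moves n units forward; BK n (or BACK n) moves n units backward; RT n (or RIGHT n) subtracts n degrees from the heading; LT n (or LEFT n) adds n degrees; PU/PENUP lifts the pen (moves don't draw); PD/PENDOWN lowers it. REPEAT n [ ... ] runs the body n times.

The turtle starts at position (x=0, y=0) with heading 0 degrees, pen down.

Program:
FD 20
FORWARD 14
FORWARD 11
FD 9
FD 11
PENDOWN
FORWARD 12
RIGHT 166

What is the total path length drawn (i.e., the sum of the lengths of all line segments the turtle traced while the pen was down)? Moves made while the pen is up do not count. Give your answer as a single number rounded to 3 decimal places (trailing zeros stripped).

Executing turtle program step by step:
Start: pos=(0,0), heading=0, pen down
FD 20: (0,0) -> (20,0) [heading=0, draw]
FD 14: (20,0) -> (34,0) [heading=0, draw]
FD 11: (34,0) -> (45,0) [heading=0, draw]
FD 9: (45,0) -> (54,0) [heading=0, draw]
FD 11: (54,0) -> (65,0) [heading=0, draw]
PD: pen down
FD 12: (65,0) -> (77,0) [heading=0, draw]
RT 166: heading 0 -> 194
Final: pos=(77,0), heading=194, 6 segment(s) drawn

Segment lengths:
  seg 1: (0,0) -> (20,0), length = 20
  seg 2: (20,0) -> (34,0), length = 14
  seg 3: (34,0) -> (45,0), length = 11
  seg 4: (45,0) -> (54,0), length = 9
  seg 5: (54,0) -> (65,0), length = 11
  seg 6: (65,0) -> (77,0), length = 12
Total = 77

Answer: 77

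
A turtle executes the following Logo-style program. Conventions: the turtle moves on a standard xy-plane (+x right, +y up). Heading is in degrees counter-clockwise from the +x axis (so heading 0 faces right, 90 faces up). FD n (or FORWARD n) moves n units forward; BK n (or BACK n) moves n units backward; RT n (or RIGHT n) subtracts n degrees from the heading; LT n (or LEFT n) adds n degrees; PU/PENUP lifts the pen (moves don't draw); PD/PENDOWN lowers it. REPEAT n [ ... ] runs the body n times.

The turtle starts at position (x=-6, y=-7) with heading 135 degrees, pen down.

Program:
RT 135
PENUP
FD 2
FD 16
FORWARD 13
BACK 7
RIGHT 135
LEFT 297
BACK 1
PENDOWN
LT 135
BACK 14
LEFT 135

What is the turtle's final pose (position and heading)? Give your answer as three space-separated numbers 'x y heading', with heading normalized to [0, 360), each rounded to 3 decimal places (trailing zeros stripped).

Answer: 12.595 5.165 72

Derivation:
Executing turtle program step by step:
Start: pos=(-6,-7), heading=135, pen down
RT 135: heading 135 -> 0
PU: pen up
FD 2: (-6,-7) -> (-4,-7) [heading=0, move]
FD 16: (-4,-7) -> (12,-7) [heading=0, move]
FD 13: (12,-7) -> (25,-7) [heading=0, move]
BK 7: (25,-7) -> (18,-7) [heading=0, move]
RT 135: heading 0 -> 225
LT 297: heading 225 -> 162
BK 1: (18,-7) -> (18.951,-7.309) [heading=162, move]
PD: pen down
LT 135: heading 162 -> 297
BK 14: (18.951,-7.309) -> (12.595,5.165) [heading=297, draw]
LT 135: heading 297 -> 72
Final: pos=(12.595,5.165), heading=72, 1 segment(s) drawn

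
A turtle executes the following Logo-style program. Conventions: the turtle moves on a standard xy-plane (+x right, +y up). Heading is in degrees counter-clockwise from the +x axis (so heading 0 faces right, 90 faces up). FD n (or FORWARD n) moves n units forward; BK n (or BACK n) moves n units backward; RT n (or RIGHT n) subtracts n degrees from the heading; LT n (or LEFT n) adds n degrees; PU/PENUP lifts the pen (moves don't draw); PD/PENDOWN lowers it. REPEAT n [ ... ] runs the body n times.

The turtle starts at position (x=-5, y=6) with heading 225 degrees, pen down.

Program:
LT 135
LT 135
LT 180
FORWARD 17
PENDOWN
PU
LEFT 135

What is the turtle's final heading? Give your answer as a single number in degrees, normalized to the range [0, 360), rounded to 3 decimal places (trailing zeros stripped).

Executing turtle program step by step:
Start: pos=(-5,6), heading=225, pen down
LT 135: heading 225 -> 0
LT 135: heading 0 -> 135
LT 180: heading 135 -> 315
FD 17: (-5,6) -> (7.021,-6.021) [heading=315, draw]
PD: pen down
PU: pen up
LT 135: heading 315 -> 90
Final: pos=(7.021,-6.021), heading=90, 1 segment(s) drawn

Answer: 90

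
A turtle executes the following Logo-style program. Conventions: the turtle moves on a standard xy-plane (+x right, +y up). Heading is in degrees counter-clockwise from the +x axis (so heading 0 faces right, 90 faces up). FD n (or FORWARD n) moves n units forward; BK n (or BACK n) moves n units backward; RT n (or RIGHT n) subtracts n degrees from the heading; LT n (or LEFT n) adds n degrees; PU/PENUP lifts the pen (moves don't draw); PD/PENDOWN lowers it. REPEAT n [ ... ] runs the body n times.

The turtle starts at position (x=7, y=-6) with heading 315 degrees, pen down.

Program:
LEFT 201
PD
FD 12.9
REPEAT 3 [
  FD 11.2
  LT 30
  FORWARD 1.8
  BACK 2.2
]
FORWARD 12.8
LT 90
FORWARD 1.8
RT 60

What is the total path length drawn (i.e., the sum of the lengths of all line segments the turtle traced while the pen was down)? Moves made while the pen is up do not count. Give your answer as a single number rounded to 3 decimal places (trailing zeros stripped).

Answer: 73.1

Derivation:
Executing turtle program step by step:
Start: pos=(7,-6), heading=315, pen down
LT 201: heading 315 -> 156
PD: pen down
FD 12.9: (7,-6) -> (-4.785,-0.753) [heading=156, draw]
REPEAT 3 [
  -- iteration 1/3 --
  FD 11.2: (-4.785,-0.753) -> (-15.016,3.802) [heading=156, draw]
  LT 30: heading 156 -> 186
  FD 1.8: (-15.016,3.802) -> (-16.807,3.614) [heading=186, draw]
  BK 2.2: (-16.807,3.614) -> (-14.619,3.844) [heading=186, draw]
  -- iteration 2/3 --
  FD 11.2: (-14.619,3.844) -> (-25.757,2.673) [heading=186, draw]
  LT 30: heading 186 -> 216
  FD 1.8: (-25.757,2.673) -> (-27.214,1.615) [heading=216, draw]
  BK 2.2: (-27.214,1.615) -> (-25.434,2.909) [heading=216, draw]
  -- iteration 3/3 --
  FD 11.2: (-25.434,2.909) -> (-34.495,-3.675) [heading=216, draw]
  LT 30: heading 216 -> 246
  FD 1.8: (-34.495,-3.675) -> (-35.227,-5.319) [heading=246, draw]
  BK 2.2: (-35.227,-5.319) -> (-34.332,-3.309) [heading=246, draw]
]
FD 12.8: (-34.332,-3.309) -> (-39.538,-15.003) [heading=246, draw]
LT 90: heading 246 -> 336
FD 1.8: (-39.538,-15.003) -> (-37.894,-15.735) [heading=336, draw]
RT 60: heading 336 -> 276
Final: pos=(-37.894,-15.735), heading=276, 12 segment(s) drawn

Segment lengths:
  seg 1: (7,-6) -> (-4.785,-0.753), length = 12.9
  seg 2: (-4.785,-0.753) -> (-15.016,3.802), length = 11.2
  seg 3: (-15.016,3.802) -> (-16.807,3.614), length = 1.8
  seg 4: (-16.807,3.614) -> (-14.619,3.844), length = 2.2
  seg 5: (-14.619,3.844) -> (-25.757,2.673), length = 11.2
  seg 6: (-25.757,2.673) -> (-27.214,1.615), length = 1.8
  seg 7: (-27.214,1.615) -> (-25.434,2.909), length = 2.2
  seg 8: (-25.434,2.909) -> (-34.495,-3.675), length = 11.2
  seg 9: (-34.495,-3.675) -> (-35.227,-5.319), length = 1.8
  seg 10: (-35.227,-5.319) -> (-34.332,-3.309), length = 2.2
  seg 11: (-34.332,-3.309) -> (-39.538,-15.003), length = 12.8
  seg 12: (-39.538,-15.003) -> (-37.894,-15.735), length = 1.8
Total = 73.1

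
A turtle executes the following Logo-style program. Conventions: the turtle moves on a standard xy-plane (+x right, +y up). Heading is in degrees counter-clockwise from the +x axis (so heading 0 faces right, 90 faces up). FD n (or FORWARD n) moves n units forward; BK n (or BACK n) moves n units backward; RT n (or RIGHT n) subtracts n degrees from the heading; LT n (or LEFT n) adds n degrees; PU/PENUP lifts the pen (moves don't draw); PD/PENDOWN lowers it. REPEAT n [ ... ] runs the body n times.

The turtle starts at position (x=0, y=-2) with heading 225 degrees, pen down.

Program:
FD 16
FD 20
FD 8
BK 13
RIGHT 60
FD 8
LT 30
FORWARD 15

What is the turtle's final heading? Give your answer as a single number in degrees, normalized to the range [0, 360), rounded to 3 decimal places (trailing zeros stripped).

Answer: 195

Derivation:
Executing turtle program step by step:
Start: pos=(0,-2), heading=225, pen down
FD 16: (0,-2) -> (-11.314,-13.314) [heading=225, draw]
FD 20: (-11.314,-13.314) -> (-25.456,-27.456) [heading=225, draw]
FD 8: (-25.456,-27.456) -> (-31.113,-33.113) [heading=225, draw]
BK 13: (-31.113,-33.113) -> (-21.92,-23.92) [heading=225, draw]
RT 60: heading 225 -> 165
FD 8: (-21.92,-23.92) -> (-29.648,-21.85) [heading=165, draw]
LT 30: heading 165 -> 195
FD 15: (-29.648,-21.85) -> (-44.137,-25.732) [heading=195, draw]
Final: pos=(-44.137,-25.732), heading=195, 6 segment(s) drawn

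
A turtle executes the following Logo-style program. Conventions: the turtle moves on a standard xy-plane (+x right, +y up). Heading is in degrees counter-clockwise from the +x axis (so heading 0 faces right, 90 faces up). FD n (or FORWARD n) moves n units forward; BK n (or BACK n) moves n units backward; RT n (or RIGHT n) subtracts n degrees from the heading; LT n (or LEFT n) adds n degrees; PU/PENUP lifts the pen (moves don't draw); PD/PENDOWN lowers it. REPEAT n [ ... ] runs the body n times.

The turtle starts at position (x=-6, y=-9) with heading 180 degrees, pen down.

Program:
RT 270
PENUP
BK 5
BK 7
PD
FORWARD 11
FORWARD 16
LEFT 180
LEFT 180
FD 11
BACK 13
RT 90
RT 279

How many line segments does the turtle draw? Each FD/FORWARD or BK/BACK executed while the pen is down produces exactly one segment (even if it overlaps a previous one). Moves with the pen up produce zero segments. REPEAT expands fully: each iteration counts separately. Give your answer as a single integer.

Executing turtle program step by step:
Start: pos=(-6,-9), heading=180, pen down
RT 270: heading 180 -> 270
PU: pen up
BK 5: (-6,-9) -> (-6,-4) [heading=270, move]
BK 7: (-6,-4) -> (-6,3) [heading=270, move]
PD: pen down
FD 11: (-6,3) -> (-6,-8) [heading=270, draw]
FD 16: (-6,-8) -> (-6,-24) [heading=270, draw]
LT 180: heading 270 -> 90
LT 180: heading 90 -> 270
FD 11: (-6,-24) -> (-6,-35) [heading=270, draw]
BK 13: (-6,-35) -> (-6,-22) [heading=270, draw]
RT 90: heading 270 -> 180
RT 279: heading 180 -> 261
Final: pos=(-6,-22), heading=261, 4 segment(s) drawn
Segments drawn: 4

Answer: 4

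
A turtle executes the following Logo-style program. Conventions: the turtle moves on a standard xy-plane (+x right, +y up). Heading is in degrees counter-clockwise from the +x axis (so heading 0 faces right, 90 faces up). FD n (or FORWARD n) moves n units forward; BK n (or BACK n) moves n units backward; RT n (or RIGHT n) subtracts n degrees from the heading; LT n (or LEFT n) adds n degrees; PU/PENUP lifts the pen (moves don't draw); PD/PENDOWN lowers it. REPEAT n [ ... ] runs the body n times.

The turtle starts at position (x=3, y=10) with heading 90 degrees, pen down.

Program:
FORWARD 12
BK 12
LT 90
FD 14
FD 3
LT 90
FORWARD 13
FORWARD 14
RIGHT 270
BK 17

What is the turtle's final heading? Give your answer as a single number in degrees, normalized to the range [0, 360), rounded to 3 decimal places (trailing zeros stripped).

Answer: 0

Derivation:
Executing turtle program step by step:
Start: pos=(3,10), heading=90, pen down
FD 12: (3,10) -> (3,22) [heading=90, draw]
BK 12: (3,22) -> (3,10) [heading=90, draw]
LT 90: heading 90 -> 180
FD 14: (3,10) -> (-11,10) [heading=180, draw]
FD 3: (-11,10) -> (-14,10) [heading=180, draw]
LT 90: heading 180 -> 270
FD 13: (-14,10) -> (-14,-3) [heading=270, draw]
FD 14: (-14,-3) -> (-14,-17) [heading=270, draw]
RT 270: heading 270 -> 0
BK 17: (-14,-17) -> (-31,-17) [heading=0, draw]
Final: pos=(-31,-17), heading=0, 7 segment(s) drawn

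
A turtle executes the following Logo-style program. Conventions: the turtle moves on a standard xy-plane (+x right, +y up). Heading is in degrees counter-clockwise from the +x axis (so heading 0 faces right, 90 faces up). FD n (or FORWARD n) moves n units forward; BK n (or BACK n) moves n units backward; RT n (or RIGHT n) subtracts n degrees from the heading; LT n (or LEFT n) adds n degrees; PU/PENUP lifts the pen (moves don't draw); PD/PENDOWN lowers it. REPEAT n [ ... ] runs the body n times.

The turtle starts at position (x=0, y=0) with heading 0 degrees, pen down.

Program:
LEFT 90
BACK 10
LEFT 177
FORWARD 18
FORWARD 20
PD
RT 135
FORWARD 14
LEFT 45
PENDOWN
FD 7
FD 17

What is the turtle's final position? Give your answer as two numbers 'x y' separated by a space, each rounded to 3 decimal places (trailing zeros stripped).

Executing turtle program step by step:
Start: pos=(0,0), heading=0, pen down
LT 90: heading 0 -> 90
BK 10: (0,0) -> (0,-10) [heading=90, draw]
LT 177: heading 90 -> 267
FD 18: (0,-10) -> (-0.942,-27.975) [heading=267, draw]
FD 20: (-0.942,-27.975) -> (-1.989,-47.948) [heading=267, draw]
PD: pen down
RT 135: heading 267 -> 132
FD 14: (-1.989,-47.948) -> (-11.357,-37.544) [heading=132, draw]
LT 45: heading 132 -> 177
PD: pen down
FD 7: (-11.357,-37.544) -> (-18.347,-37.178) [heading=177, draw]
FD 17: (-18.347,-37.178) -> (-35.324,-36.288) [heading=177, draw]
Final: pos=(-35.324,-36.288), heading=177, 6 segment(s) drawn

Answer: -35.324 -36.288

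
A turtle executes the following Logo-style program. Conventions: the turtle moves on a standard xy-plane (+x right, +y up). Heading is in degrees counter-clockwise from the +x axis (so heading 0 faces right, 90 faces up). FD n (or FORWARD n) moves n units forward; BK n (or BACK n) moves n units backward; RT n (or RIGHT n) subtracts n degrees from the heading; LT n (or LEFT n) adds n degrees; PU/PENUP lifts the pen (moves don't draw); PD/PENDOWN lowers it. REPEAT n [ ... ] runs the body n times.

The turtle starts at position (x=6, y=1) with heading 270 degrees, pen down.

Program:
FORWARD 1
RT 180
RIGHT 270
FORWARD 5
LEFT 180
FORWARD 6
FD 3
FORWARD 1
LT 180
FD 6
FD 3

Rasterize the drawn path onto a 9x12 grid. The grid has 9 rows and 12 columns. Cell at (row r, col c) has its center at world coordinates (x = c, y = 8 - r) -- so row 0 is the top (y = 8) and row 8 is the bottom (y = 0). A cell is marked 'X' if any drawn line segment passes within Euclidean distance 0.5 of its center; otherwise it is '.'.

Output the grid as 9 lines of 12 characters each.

Segment 0: (6,1) -> (6,0)
Segment 1: (6,0) -> (1,-0)
Segment 2: (1,-0) -> (7,-0)
Segment 3: (7,-0) -> (10,-0)
Segment 4: (10,-0) -> (11,-0)
Segment 5: (11,-0) -> (5,0)
Segment 6: (5,0) -> (2,0)

Answer: ............
............
............
............
............
............
............
......X.....
.XXXXXXXXXXX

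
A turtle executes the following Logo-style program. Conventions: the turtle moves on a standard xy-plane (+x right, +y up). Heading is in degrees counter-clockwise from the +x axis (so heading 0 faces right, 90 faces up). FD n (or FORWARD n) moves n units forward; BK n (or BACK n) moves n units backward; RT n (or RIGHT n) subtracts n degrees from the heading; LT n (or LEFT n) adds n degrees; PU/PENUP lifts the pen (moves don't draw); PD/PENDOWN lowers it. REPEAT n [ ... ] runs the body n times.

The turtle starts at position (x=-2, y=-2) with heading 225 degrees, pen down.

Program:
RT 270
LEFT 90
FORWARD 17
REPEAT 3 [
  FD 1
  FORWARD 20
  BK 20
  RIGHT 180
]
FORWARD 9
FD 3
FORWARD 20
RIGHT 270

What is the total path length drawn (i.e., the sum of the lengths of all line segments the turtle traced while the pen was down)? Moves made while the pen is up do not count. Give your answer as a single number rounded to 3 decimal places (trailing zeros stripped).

Answer: 172

Derivation:
Executing turtle program step by step:
Start: pos=(-2,-2), heading=225, pen down
RT 270: heading 225 -> 315
LT 90: heading 315 -> 45
FD 17: (-2,-2) -> (10.021,10.021) [heading=45, draw]
REPEAT 3 [
  -- iteration 1/3 --
  FD 1: (10.021,10.021) -> (10.728,10.728) [heading=45, draw]
  FD 20: (10.728,10.728) -> (24.87,24.87) [heading=45, draw]
  BK 20: (24.87,24.87) -> (10.728,10.728) [heading=45, draw]
  RT 180: heading 45 -> 225
  -- iteration 2/3 --
  FD 1: (10.728,10.728) -> (10.021,10.021) [heading=225, draw]
  FD 20: (10.021,10.021) -> (-4.121,-4.121) [heading=225, draw]
  BK 20: (-4.121,-4.121) -> (10.021,10.021) [heading=225, draw]
  RT 180: heading 225 -> 45
  -- iteration 3/3 --
  FD 1: (10.021,10.021) -> (10.728,10.728) [heading=45, draw]
  FD 20: (10.728,10.728) -> (24.87,24.87) [heading=45, draw]
  BK 20: (24.87,24.87) -> (10.728,10.728) [heading=45, draw]
  RT 180: heading 45 -> 225
]
FD 9: (10.728,10.728) -> (4.364,4.364) [heading=225, draw]
FD 3: (4.364,4.364) -> (2.243,2.243) [heading=225, draw]
FD 20: (2.243,2.243) -> (-11.899,-11.899) [heading=225, draw]
RT 270: heading 225 -> 315
Final: pos=(-11.899,-11.899), heading=315, 13 segment(s) drawn

Segment lengths:
  seg 1: (-2,-2) -> (10.021,10.021), length = 17
  seg 2: (10.021,10.021) -> (10.728,10.728), length = 1
  seg 3: (10.728,10.728) -> (24.87,24.87), length = 20
  seg 4: (24.87,24.87) -> (10.728,10.728), length = 20
  seg 5: (10.728,10.728) -> (10.021,10.021), length = 1
  seg 6: (10.021,10.021) -> (-4.121,-4.121), length = 20
  seg 7: (-4.121,-4.121) -> (10.021,10.021), length = 20
  seg 8: (10.021,10.021) -> (10.728,10.728), length = 1
  seg 9: (10.728,10.728) -> (24.87,24.87), length = 20
  seg 10: (24.87,24.87) -> (10.728,10.728), length = 20
  seg 11: (10.728,10.728) -> (4.364,4.364), length = 9
  seg 12: (4.364,4.364) -> (2.243,2.243), length = 3
  seg 13: (2.243,2.243) -> (-11.899,-11.899), length = 20
Total = 172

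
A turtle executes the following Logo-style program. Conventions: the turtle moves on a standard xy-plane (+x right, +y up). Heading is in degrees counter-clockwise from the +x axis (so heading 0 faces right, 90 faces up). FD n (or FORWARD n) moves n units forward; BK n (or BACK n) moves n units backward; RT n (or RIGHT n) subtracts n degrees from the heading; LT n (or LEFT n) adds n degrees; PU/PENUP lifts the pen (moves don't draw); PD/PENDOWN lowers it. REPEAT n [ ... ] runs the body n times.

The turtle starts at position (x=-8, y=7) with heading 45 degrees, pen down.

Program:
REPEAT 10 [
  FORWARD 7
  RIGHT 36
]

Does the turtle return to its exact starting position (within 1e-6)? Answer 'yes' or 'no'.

Answer: yes

Derivation:
Executing turtle program step by step:
Start: pos=(-8,7), heading=45, pen down
REPEAT 10 [
  -- iteration 1/10 --
  FD 7: (-8,7) -> (-3.05,11.95) [heading=45, draw]
  RT 36: heading 45 -> 9
  -- iteration 2/10 --
  FD 7: (-3.05,11.95) -> (3.864,13.045) [heading=9, draw]
  RT 36: heading 9 -> 333
  -- iteration 3/10 --
  FD 7: (3.864,13.045) -> (10.101,9.867) [heading=333, draw]
  RT 36: heading 333 -> 297
  -- iteration 4/10 --
  FD 7: (10.101,9.867) -> (13.279,3.63) [heading=297, draw]
  RT 36: heading 297 -> 261
  -- iteration 5/10 --
  FD 7: (13.279,3.63) -> (12.184,-3.284) [heading=261, draw]
  RT 36: heading 261 -> 225
  -- iteration 6/10 --
  FD 7: (12.184,-3.284) -> (7.234,-8.234) [heading=225, draw]
  RT 36: heading 225 -> 189
  -- iteration 7/10 --
  FD 7: (7.234,-8.234) -> (0.32,-9.329) [heading=189, draw]
  RT 36: heading 189 -> 153
  -- iteration 8/10 --
  FD 7: (0.32,-9.329) -> (-5.917,-6.151) [heading=153, draw]
  RT 36: heading 153 -> 117
  -- iteration 9/10 --
  FD 7: (-5.917,-6.151) -> (-9.095,0.086) [heading=117, draw]
  RT 36: heading 117 -> 81
  -- iteration 10/10 --
  FD 7: (-9.095,0.086) -> (-8,7) [heading=81, draw]
  RT 36: heading 81 -> 45
]
Final: pos=(-8,7), heading=45, 10 segment(s) drawn

Start position: (-8, 7)
Final position: (-8, 7)
Distance = 0; < 1e-6 -> CLOSED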